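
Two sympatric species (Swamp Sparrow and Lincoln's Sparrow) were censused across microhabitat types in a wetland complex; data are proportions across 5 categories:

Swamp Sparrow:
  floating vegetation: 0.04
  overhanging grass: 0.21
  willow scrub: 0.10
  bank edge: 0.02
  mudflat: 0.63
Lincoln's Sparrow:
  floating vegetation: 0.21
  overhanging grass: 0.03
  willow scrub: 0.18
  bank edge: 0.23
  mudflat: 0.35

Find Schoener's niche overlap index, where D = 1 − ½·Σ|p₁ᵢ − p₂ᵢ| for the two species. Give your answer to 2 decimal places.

0.54

Σ|p₁ᵢ − p₂ᵢ| = 0.17 + 0.18 + 0.08 + 0.21 + 0.28 = 0.92
D = 1 − ½ × 0.92 = 1 − 0.460 = 0.5400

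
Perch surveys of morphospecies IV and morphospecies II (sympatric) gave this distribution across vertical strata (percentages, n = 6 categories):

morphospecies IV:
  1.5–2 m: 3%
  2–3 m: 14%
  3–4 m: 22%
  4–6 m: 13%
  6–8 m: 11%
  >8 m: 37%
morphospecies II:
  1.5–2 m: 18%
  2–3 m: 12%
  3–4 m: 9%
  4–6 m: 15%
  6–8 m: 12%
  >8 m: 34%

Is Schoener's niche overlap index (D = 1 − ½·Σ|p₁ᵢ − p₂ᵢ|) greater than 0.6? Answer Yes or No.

Convert percentages to proportions (divide by 100).
Σ|p₁ᵢ − p₂ᵢ| = 0.15 + 0.02 + 0.13 + 0.02 + 0.01 + 0.03 = 0.36
D = 1 − ½ × 0.36 = 1 − 0.180 = 0.8200
D = 0.8200 > 0.6 → Yes.

Yes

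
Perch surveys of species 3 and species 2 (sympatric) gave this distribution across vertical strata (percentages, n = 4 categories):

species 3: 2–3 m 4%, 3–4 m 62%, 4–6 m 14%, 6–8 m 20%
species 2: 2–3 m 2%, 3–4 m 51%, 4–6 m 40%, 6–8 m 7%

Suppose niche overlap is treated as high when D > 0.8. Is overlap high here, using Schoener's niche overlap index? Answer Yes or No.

No

Convert percentages to proportions (divide by 100).
Σ|p₁ᵢ − p₂ᵢ| = 0.02 + 0.11 + 0.26 + 0.13 = 0.52
D = 1 − ½ × 0.52 = 1 − 0.260 = 0.7400
D = 0.7400 < 0.8 → No.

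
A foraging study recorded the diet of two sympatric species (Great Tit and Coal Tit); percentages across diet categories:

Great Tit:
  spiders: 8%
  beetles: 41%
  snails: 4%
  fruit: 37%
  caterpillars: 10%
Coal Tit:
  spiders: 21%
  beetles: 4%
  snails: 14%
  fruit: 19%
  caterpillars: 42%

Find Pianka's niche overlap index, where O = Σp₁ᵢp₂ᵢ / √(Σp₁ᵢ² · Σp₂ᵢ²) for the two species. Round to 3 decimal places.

Convert percentages to proportions (divide by 100).
Σ p₁ᵢp₂ᵢ = 0.0168 + 0.0164 + 0.0056 + 0.0703 + 0.0420 = 0.1511
Σp_1ᵢ² = 0.08² + 0.41² + 0.04² + 0.37² + 0.10² = 0.0064 + 0.1681 + 0.0016 + 0.1369 + 0.0100 = 0.3230
Σp_2ᵢ² = 0.21² + 0.04² + 0.14² + 0.19² + 0.42² = 0.0441 + 0.0016 + 0.0196 + 0.0361 + 0.1764 = 0.2778
O = 0.1511 / √(0.3230 × 0.2778) = 0.1511 / 0.299549 = 0.50442

0.504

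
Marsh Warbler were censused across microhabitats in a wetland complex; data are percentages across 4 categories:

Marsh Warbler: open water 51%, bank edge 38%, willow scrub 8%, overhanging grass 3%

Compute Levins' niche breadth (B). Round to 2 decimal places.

2.43

Convert percentages to proportions (divide by 100).
Σpᵢ² = 0.51² + 0.38² + 0.08² + 0.03² = 0.2601 + 0.1444 + 0.0064 + 0.0009 = 0.4118
B = 1 / 0.4118 = 2.4284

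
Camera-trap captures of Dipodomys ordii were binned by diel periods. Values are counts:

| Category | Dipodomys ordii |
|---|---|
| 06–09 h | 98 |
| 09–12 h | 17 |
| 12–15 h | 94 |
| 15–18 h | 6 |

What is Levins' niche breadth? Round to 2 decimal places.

2.46

Proportions for Dipodomys ordii (n=215): 98/215=0.4558, 17/215=0.0791, 94/215=0.4372, 6/215=0.0279
Σpᵢ² = 0.4558² + 0.0791² + 0.4372² + 0.0279² = 0.207754 + 0.006257 + 0.191144 + 0.000778 = 0.405933
B = 1 / 0.405933 = 2.4635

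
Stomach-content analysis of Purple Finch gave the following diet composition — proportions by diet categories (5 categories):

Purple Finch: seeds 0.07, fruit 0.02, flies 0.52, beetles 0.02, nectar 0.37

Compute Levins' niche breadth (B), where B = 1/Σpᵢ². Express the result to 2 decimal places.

Σpᵢ² = 0.07² + 0.02² + 0.52² + 0.02² + 0.37² = 0.0049 + 0.0004 + 0.2704 + 0.0004 + 0.1369 = 0.4130
B = 1 / 0.4130 = 2.4213

2.42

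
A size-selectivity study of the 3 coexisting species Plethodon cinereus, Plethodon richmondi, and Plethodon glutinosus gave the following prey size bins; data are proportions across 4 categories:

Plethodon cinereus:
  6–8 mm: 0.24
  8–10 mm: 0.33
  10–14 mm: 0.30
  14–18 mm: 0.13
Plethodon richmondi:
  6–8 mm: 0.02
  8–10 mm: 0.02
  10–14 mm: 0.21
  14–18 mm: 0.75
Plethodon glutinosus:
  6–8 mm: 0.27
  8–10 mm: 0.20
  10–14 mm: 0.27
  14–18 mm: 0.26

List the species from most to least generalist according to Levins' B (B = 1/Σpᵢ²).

Plethodon glutinosus > Plethodon cinereus > Plethodon richmondi

Σp_cineᵢ² = 0.24² + 0.33² + 0.30² + 0.13² = 0.0576 + 0.1089 + 0.0900 + 0.0169 = 0.2734
B_cine = 1 / 0.2734 = 3.6576
Σp_richᵢ² = 0.02² + 0.02² + 0.21² + 0.75² = 0.0004 + 0.0004 + 0.0441 + 0.5625 = 0.6074
B_rich = 1 / 0.6074 = 1.6464
Σp_glutᵢ² = 0.27² + 0.20² + 0.27² + 0.26² = 0.0729 + 0.0400 + 0.0729 + 0.0676 = 0.2534
B_glut = 1 / 0.2534 = 3.9463
Ranking by B (broadest → narrowest): Plethodon glutinosus (3.95) > Plethodon cinereus (3.66) > Plethodon richmondi (1.65)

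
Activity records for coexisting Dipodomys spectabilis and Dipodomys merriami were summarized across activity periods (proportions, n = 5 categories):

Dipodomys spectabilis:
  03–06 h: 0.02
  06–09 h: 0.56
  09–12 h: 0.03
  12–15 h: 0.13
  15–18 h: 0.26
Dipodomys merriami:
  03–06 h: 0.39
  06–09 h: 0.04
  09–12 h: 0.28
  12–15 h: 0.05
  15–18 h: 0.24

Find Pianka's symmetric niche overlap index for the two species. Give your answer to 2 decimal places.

Σ p₁ᵢp₂ᵢ = 0.0078 + 0.0224 + 0.0084 + 0.0065 + 0.0624 = 0.1075
Σp_1ᵢ² = 0.02² + 0.56² + 0.03² + 0.13² + 0.26² = 0.0004 + 0.3136 + 0.0009 + 0.0169 + 0.0676 = 0.3994
Σp_2ᵢ² = 0.39² + 0.04² + 0.28² + 0.05² + 0.24² = 0.1521 + 0.0016 + 0.0784 + 0.0025 + 0.0576 = 0.2922
O = 0.1075 / √(0.3994 × 0.2922) = 0.1075 / 0.34162 = 0.3147

0.31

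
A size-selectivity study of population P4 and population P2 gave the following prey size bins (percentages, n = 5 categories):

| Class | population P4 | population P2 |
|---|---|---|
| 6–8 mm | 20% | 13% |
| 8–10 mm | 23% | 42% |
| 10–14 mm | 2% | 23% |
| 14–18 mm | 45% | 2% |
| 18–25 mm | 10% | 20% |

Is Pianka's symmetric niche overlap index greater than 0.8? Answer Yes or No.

Convert percentages to proportions (divide by 100).
Σ p₁ᵢp₂ᵢ = 0.0260 + 0.0966 + 0.0046 + 0.0090 + 0.0200 = 0.1562
Σp_1ᵢ² = 0.20² + 0.23² + 0.02² + 0.45² + 0.10² = 0.0400 + 0.0529 + 0.0004 + 0.2025 + 0.0100 = 0.3058
Σp_2ᵢ² = 0.13² + 0.42² + 0.23² + 0.02² + 0.20² = 0.0169 + 0.1764 + 0.0529 + 0.0004 + 0.0400 = 0.2866
O = 0.1562 / √(0.3058 × 0.2866) = 0.1562 / 0.29604 = 0.5276
O = 0.5276 < 0.8 → No.

No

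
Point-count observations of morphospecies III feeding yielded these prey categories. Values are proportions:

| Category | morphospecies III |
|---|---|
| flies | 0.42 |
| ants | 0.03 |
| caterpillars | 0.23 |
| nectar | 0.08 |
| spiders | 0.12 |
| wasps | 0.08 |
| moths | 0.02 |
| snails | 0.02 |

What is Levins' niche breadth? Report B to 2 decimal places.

3.87

Σpᵢ² = 0.42² + 0.03² + 0.23² + 0.08² + 0.12² + 0.08² + 0.02² + 0.02² = 0.1764 + 0.0009 + 0.0529 + 0.0064 + 0.0144 + 0.0064 + 0.0004 + 0.0004 = 0.2582
B = 1 / 0.2582 = 3.8730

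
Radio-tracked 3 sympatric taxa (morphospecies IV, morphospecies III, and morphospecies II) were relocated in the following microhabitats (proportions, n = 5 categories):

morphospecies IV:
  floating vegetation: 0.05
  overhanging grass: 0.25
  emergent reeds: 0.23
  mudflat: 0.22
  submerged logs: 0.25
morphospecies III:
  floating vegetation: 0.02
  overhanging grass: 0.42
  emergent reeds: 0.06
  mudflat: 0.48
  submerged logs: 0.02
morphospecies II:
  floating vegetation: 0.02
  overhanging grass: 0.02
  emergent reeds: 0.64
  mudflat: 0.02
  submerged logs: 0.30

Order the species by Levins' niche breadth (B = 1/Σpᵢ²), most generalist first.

Σp_IVᵢ² = 0.05² + 0.25² + 0.23² + 0.22² + 0.25² = 0.0025 + 0.0625 + 0.0529 + 0.0484 + 0.0625 = 0.2288
B_IV = 1 / 0.2288 = 4.3706
Σp_IIIᵢ² = 0.02² + 0.42² + 0.06² + 0.48² + 0.02² = 0.0004 + 0.1764 + 0.0036 + 0.2304 + 0.0004 = 0.4112
B_III = 1 / 0.4112 = 2.4319
Σp_IIᵢ² = 0.02² + 0.02² + 0.64² + 0.02² + 0.30² = 0.0004 + 0.0004 + 0.4096 + 0.0004 + 0.0900 = 0.5008
B_II = 1 / 0.5008 = 1.9968
Ranking by B (broadest → narrowest): morphospecies IV (4.37) > morphospecies III (2.43) > morphospecies II (2.00)

morphospecies IV > morphospecies III > morphospecies II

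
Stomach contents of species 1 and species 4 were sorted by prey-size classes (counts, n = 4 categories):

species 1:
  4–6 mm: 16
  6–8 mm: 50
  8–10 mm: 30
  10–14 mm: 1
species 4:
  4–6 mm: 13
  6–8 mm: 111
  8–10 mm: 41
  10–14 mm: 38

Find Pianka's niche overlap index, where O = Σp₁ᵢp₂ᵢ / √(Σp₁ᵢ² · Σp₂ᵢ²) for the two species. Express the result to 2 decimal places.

Proportions for species 1 (n=97): 16/97=0.1649, 50/97=0.5155, 30/97=0.3093, 1/97=0.0103
Proportions for species 4 (n=203): 13/203=0.0640, 111/203=0.5468, 41/203=0.2020, 38/203=0.1872
Σ p₁ᵢp₂ᵢ = 0.010554 + 0.281875 + 0.062479 + 0.001928 = 0.356836
Σp_1ᵢ² = 0.1649² + 0.5155² + 0.3093² + 0.0103² = 0.027192 + 0.265740 + 0.095666 + 0.000106 = 0.388704
Σp_2ᵢ² = 0.0640² + 0.5468² + 0.2020² + 0.1872² = 0.004096 + 0.298990 + 0.040804 + 0.035044 = 0.378934
O = 0.356836 / √(0.388704 × 0.378934) = 0.356836 / 0.3837879 = 0.9298

0.93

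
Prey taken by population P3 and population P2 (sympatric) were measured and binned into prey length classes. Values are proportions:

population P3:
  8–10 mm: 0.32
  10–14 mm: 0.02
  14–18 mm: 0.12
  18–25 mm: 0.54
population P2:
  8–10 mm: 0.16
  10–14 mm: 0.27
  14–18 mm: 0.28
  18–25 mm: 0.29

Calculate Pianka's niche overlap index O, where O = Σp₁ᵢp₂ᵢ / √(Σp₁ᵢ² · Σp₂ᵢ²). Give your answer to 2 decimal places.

Σ p₁ᵢp₂ᵢ = 0.0512 + 0.0054 + 0.0336 + 0.1566 = 0.2468
Σp_1ᵢ² = 0.32² + 0.02² + 0.12² + 0.54² = 0.1024 + 0.0004 + 0.0144 + 0.2916 = 0.4088
Σp_2ᵢ² = 0.16² + 0.27² + 0.28² + 0.29² = 0.0256 + 0.0729 + 0.0784 + 0.0841 = 0.2610
O = 0.2468 / √(0.4088 × 0.2610) = 0.2468 / 0.32664 = 0.7556

0.76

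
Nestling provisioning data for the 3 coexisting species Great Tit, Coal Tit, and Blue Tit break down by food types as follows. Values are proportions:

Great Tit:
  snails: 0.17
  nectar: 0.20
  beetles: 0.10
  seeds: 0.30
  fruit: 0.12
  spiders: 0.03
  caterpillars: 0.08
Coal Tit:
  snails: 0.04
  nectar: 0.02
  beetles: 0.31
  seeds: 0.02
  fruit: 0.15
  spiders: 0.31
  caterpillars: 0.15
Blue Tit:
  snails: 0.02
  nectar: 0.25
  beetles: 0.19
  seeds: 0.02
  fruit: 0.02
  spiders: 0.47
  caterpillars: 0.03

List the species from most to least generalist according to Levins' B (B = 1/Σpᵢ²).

Σp_Greaᵢ² = 0.17² + 0.20² + 0.10² + 0.30² + 0.12² + 0.03² + 0.08² = 0.0289 + 0.0400 + 0.0100 + 0.0900 + 0.0144 + 0.0009 + 0.0064 = 0.1906
B_Grea = 1 / 0.1906 = 5.2466
Σp_Coalᵢ² = 0.04² + 0.02² + 0.31² + 0.02² + 0.15² + 0.31² + 0.15² = 0.0016 + 0.0004 + 0.0961 + 0.0004 + 0.0225 + 0.0961 + 0.0225 = 0.2396
B_Coal = 1 / 0.2396 = 4.1736
Σp_Blueᵢ² = 0.02² + 0.25² + 0.19² + 0.02² + 0.02² + 0.47² + 0.03² = 0.0004 + 0.0625 + 0.0361 + 0.0004 + 0.0004 + 0.2209 + 0.0009 = 0.3216
B_Blue = 1 / 0.3216 = 3.1095
Ranking by B (broadest → narrowest): Great Tit (5.25) > Coal Tit (4.17) > Blue Tit (3.11)

Great Tit > Coal Tit > Blue Tit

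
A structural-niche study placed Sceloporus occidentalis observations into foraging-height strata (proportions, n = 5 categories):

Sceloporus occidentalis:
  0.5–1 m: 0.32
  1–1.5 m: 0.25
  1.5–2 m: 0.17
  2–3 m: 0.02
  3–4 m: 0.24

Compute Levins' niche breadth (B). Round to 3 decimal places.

3.971

Σpᵢ² = 0.32² + 0.25² + 0.17² + 0.02² + 0.24² = 0.1024 + 0.0625 + 0.0289 + 0.0004 + 0.0576 = 0.2518
B = 1 / 0.2518 = 3.97141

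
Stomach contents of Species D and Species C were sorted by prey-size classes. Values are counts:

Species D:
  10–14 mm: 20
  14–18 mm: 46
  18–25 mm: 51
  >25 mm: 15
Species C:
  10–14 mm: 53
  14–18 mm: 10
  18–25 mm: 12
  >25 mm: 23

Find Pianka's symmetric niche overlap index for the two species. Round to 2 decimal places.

Proportions for Species D (n=132): 20/132=0.1515, 46/132=0.3485, 51/132=0.3864, 15/132=0.1136
Proportions for Species C (n=98): 53/98=0.5408, 10/98=0.1020, 12/98=0.1224, 23/98=0.2347
Σ p₁ᵢp₂ᵢ = 0.081931 + 0.035547 + 0.047295 + 0.026662 = 0.191435
Σp_1ᵢ² = 0.1515² + 0.3485² + 0.3864² + 0.1136² = 0.022952 + 0.121452 + 0.149305 + 0.012905 = 0.306614
Σp_2ᵢ² = 0.5408² + 0.1020² + 0.1224² + 0.2347² = 0.292465 + 0.010404 + 0.014982 + 0.055084 = 0.372935
O = 0.191435 / √(0.306614 × 0.372935) = 0.191435 / 0.3381525 = 0.5661

0.57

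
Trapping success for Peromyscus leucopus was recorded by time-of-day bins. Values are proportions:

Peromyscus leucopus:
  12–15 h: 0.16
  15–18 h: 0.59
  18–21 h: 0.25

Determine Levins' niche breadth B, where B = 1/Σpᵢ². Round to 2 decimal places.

2.29

Σpᵢ² = 0.16² + 0.59² + 0.25² = 0.0256 + 0.3481 + 0.0625 = 0.4362
B = 1 / 0.4362 = 2.2925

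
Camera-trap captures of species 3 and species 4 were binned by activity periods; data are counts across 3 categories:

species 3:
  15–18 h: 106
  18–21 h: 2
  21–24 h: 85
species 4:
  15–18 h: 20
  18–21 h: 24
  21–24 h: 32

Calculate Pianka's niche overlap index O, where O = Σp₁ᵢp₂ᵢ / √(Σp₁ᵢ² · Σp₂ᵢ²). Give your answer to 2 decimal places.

Proportions for species 3 (n=193): 106/193=0.5492, 2/193=0.0104, 85/193=0.4404
Proportions for species 4 (n=76): 20/76=0.2632, 24/76=0.3158, 32/76=0.4211
Σ p₁ᵢp₂ᵢ = 0.144549 + 0.003284 + 0.185452 = 0.333285
Σp_1ᵢ² = 0.5492² + 0.0104² + 0.4404² = 0.301621 + 0.000108 + 0.193952 = 0.495681
Σp_2ᵢ² = 0.2632² + 0.3158² + 0.4211² = 0.069274 + 0.099730 + 0.177325 = 0.346329
O = 0.333285 / √(0.495681 × 0.346329) = 0.333285 / 0.4143292 = 0.8044

0.80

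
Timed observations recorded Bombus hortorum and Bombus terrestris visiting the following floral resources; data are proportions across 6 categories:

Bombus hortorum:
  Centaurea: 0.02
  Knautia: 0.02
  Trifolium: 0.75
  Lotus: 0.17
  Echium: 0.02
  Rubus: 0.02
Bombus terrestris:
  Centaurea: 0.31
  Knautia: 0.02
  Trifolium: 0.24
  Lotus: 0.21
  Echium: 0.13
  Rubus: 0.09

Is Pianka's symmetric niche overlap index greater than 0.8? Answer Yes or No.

Σ p₁ᵢp₂ᵢ = 0.0062 + 0.0004 + 0.1800 + 0.0357 + 0.0026 + 0.0018 = 0.2267
Σp_1ᵢ² = 0.02² + 0.02² + 0.75² + 0.17² + 0.02² + 0.02² = 0.0004 + 0.0004 + 0.5625 + 0.0289 + 0.0004 + 0.0004 = 0.5930
Σp_2ᵢ² = 0.31² + 0.02² + 0.24² + 0.21² + 0.13² + 0.09² = 0.0961 + 0.0004 + 0.0576 + 0.0441 + 0.0169 + 0.0081 = 0.2232
O = 0.2267 / √(0.5930 × 0.2232) = 0.2267 / 0.36381 = 0.6231
O = 0.6231 < 0.8 → No.

No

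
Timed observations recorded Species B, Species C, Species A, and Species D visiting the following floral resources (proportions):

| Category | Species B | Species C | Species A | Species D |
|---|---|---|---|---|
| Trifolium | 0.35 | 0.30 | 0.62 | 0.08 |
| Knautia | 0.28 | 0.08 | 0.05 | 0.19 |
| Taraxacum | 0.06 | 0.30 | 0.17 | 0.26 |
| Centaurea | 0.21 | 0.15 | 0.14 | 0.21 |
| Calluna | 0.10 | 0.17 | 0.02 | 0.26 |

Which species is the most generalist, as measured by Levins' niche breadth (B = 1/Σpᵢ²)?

Species D

Σp_Bᵢ² = 0.35² + 0.28² + 0.06² + 0.21² + 0.10² = 0.1225 + 0.0784 + 0.0036 + 0.0441 + 0.0100 = 0.2586
B_B = 1 / 0.2586 = 3.8670
Σp_Cᵢ² = 0.30² + 0.08² + 0.30² + 0.15² + 0.17² = 0.0900 + 0.0064 + 0.0900 + 0.0225 + 0.0289 = 0.2378
B_C = 1 / 0.2378 = 4.2052
Σp_Aᵢ² = 0.62² + 0.05² + 0.17² + 0.14² + 0.02² = 0.3844 + 0.0025 + 0.0289 + 0.0196 + 0.0004 = 0.4358
B_A = 1 / 0.4358 = 2.2946
Σp_Dᵢ² = 0.08² + 0.19² + 0.26² + 0.21² + 0.26² = 0.0064 + 0.0361 + 0.0676 + 0.0441 + 0.0676 = 0.2218
B_D = 1 / 0.2218 = 4.5086
Highest B → broadest niche (most generalist): Species D (B = 4.51).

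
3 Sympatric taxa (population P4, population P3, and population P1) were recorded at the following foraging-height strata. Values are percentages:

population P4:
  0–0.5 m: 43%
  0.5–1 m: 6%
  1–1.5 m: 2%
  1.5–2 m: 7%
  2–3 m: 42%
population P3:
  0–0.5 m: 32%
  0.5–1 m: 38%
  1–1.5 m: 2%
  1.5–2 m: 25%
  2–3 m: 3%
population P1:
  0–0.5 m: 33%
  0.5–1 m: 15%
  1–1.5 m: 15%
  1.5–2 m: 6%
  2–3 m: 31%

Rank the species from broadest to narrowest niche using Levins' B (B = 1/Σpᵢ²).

Convert percentages to proportions (divide by 100).
Σp_P4ᵢ² = 0.43² + 0.06² + 0.02² + 0.07² + 0.42² = 0.1849 + 0.0036 + 0.0004 + 0.0049 + 0.1764 = 0.3702
B_P4 = 1 / 0.3702 = 2.7012
Σp_P3ᵢ² = 0.32² + 0.38² + 0.02² + 0.25² + 0.03² = 0.1024 + 0.1444 + 0.0004 + 0.0625 + 0.0009 = 0.3106
B_P3 = 1 / 0.3106 = 3.2196
Σp_P1ᵢ² = 0.33² + 0.15² + 0.15² + 0.06² + 0.31² = 0.1089 + 0.0225 + 0.0225 + 0.0036 + 0.0961 = 0.2536
B_P1 = 1 / 0.2536 = 3.9432
Ranking by B (broadest → narrowest): population P1 (3.94) > population P3 (3.22) > population P4 (2.70)

population P1 > population P3 > population P4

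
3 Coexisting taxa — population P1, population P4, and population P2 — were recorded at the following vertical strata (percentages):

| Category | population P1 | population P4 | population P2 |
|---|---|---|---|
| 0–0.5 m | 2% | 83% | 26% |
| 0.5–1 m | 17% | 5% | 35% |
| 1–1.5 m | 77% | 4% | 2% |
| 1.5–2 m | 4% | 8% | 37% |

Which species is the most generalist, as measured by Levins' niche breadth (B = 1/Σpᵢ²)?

Convert percentages to proportions (divide by 100).
Σp_P1ᵢ² = 0.02² + 0.17² + 0.77² + 0.04² = 0.0004 + 0.0289 + 0.5929 + 0.0016 = 0.6238
B_P1 = 1 / 0.6238 = 1.6031
Σp_P4ᵢ² = 0.83² + 0.05² + 0.04² + 0.08² = 0.6889 + 0.0025 + 0.0016 + 0.0064 = 0.6994
B_P4 = 1 / 0.6994 = 1.4298
Σp_P2ᵢ² = 0.26² + 0.35² + 0.02² + 0.37² = 0.0676 + 0.1225 + 0.0004 + 0.1369 = 0.3274
B_P2 = 1 / 0.3274 = 3.0544
Highest B → broadest niche (most generalist): population P2 (B = 3.05).

population P2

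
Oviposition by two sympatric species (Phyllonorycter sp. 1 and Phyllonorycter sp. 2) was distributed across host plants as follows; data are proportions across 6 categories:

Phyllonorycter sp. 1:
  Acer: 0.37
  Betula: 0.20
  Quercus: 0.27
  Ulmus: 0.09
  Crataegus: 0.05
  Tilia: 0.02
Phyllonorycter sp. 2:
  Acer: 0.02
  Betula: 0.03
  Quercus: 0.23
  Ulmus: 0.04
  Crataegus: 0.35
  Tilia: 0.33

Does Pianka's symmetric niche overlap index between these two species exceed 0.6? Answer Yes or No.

No

Σ p₁ᵢp₂ᵢ = 0.0074 + 0.0060 + 0.0621 + 0.0036 + 0.0175 + 0.0066 = 0.1032
Σp_1ᵢ² = 0.37² + 0.20² + 0.27² + 0.09² + 0.05² + 0.02² = 0.1369 + 0.0400 + 0.0729 + 0.0081 + 0.0025 + 0.0004 = 0.2608
Σp_2ᵢ² = 0.02² + 0.03² + 0.23² + 0.04² + 0.35² + 0.33² = 0.0004 + 0.0009 + 0.0529 + 0.0016 + 0.1225 + 0.1089 = 0.2872
O = 0.1032 / √(0.2608 × 0.2872) = 0.1032 / 0.27368 = 0.3771
O = 0.3771 < 0.6 → No.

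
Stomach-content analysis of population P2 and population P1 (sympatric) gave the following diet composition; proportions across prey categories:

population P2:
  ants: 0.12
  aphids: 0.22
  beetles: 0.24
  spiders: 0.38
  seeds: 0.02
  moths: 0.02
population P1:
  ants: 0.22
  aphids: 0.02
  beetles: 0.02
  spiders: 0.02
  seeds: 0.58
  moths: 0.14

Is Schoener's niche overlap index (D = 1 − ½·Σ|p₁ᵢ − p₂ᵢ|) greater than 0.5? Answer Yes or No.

Σ|p₁ᵢ − p₂ᵢ| = 0.10 + 0.20 + 0.22 + 0.36 + 0.56 + 0.12 = 1.56
D = 1 − ½ × 1.56 = 1 − 0.780 = 0.2200
D = 0.2200 < 0.5 → No.

No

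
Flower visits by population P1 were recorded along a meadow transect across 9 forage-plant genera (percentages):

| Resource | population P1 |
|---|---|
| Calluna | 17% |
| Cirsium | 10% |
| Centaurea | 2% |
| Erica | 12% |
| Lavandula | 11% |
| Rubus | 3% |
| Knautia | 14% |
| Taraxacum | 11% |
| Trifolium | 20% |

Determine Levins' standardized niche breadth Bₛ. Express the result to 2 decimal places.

Convert percentages to proportions (divide by 100).
Σpᵢ² = 0.17² + 0.10² + 0.02² + 0.12² + 0.11² + 0.03² + 0.14² + 0.11² + 0.20² = 0.0289 + 0.0100 + 0.0004 + 0.0144 + 0.0121 + 0.0009 + 0.0196 + 0.0121 + 0.0400 = 0.1384
B = 1 / 0.1384 = 7.2254
Bₛ = (B − 1)/(n − 1) = (7.2254 − 1)/(9 − 1) = 6.2254/8 = 0.7782

0.78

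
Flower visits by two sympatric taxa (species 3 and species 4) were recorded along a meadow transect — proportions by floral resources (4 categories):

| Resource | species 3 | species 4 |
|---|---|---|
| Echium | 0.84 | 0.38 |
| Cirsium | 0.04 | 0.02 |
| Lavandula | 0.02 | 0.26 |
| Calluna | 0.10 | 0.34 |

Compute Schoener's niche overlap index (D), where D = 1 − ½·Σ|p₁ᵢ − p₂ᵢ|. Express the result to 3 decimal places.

0.520

Σ|p₁ᵢ − p₂ᵢ| = 0.46 + 0.02 + 0.24 + 0.24 = 0.96
D = 1 − ½ × 0.96 = 1 − 0.480 = 0.52000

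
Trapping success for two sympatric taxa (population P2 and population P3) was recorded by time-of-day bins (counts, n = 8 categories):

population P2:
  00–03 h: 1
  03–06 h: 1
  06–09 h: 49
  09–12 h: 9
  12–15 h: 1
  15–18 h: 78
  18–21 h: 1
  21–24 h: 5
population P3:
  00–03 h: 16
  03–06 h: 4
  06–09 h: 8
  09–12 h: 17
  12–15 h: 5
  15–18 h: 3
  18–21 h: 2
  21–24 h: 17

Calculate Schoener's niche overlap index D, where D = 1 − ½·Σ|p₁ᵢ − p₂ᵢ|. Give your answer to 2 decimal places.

0.28

Proportions for population P2 (n=145): 1/145=0.0069, 1/145=0.0069, 49/145=0.3379, 9/145=0.0621, 1/145=0.0069, 78/145=0.5379, 1/145=0.0069, 5/145=0.0345
Proportions for population P3 (n=72): 16/72=0.2222, 4/72=0.0556, 8/72=0.1111, 17/72=0.2361, 5/72=0.0694, 3/72=0.0417, 2/72=0.0278, 17/72=0.2361
Σ|p₁ᵢ − p₂ᵢ| = 0.2153 + 0.0487 + 0.2268 + 0.1740 + 0.0625 + 0.4962 + 0.0209 + 0.2016 = 1.4460
D = 1 − ½ × 1.4460 = 1 − 0.72300 = 0.27700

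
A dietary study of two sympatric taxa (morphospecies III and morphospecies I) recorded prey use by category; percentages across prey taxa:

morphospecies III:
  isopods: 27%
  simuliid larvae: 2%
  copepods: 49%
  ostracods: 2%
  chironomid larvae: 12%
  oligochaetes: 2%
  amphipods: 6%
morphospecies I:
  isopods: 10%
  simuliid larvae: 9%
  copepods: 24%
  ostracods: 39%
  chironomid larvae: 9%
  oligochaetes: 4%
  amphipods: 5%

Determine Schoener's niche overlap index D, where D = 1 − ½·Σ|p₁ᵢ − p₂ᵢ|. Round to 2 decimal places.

Convert percentages to proportions (divide by 100).
Σ|p₁ᵢ − p₂ᵢ| = 0.17 + 0.07 + 0.25 + 0.37 + 0.03 + 0.02 + 0.01 = 0.92
D = 1 − ½ × 0.92 = 1 − 0.460 = 0.5400

0.54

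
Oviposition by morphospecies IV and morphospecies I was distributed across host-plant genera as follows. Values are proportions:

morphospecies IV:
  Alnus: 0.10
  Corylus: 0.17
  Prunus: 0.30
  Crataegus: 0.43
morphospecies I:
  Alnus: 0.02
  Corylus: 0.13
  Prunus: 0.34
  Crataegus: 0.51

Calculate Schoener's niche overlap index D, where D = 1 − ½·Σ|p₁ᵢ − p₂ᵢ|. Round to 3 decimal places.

0.880

Σ|p₁ᵢ − p₂ᵢ| = 0.08 + 0.04 + 0.04 + 0.08 = 0.24
D = 1 − ½ × 0.24 = 1 − 0.120 = 0.88000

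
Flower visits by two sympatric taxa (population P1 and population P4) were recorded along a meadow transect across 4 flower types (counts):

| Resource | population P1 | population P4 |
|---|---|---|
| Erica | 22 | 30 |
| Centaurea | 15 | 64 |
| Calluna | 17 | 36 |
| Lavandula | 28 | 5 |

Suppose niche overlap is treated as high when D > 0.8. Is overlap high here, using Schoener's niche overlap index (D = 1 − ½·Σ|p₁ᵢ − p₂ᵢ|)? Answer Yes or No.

Proportions for population P1 (n=82): 22/82=0.2683, 15/82=0.1829, 17/82=0.2073, 28/82=0.3415
Proportions for population P4 (n=135): 30/135=0.2222, 64/135=0.4741, 36/135=0.2667, 5/135=0.0370
Σ|p₁ᵢ − p₂ᵢ| = 0.0461 + 0.2912 + 0.0594 + 0.3045 = 0.7012
D = 1 − ½ × 0.7012 = 1 − 0.35060 = 0.64940
D = 0.64940 < 0.8 → No.

No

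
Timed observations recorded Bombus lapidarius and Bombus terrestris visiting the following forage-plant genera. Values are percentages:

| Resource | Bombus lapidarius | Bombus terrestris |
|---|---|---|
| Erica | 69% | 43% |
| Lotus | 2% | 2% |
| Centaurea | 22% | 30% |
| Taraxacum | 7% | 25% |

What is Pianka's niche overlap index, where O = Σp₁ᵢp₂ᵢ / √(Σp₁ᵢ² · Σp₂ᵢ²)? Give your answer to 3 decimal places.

0.900

Convert percentages to proportions (divide by 100).
Σ p₁ᵢp₂ᵢ = 0.2967 + 0.0004 + 0.0660 + 0.0175 = 0.3806
Σp_1ᵢ² = 0.69² + 0.02² + 0.22² + 0.07² = 0.4761 + 0.0004 + 0.0484 + 0.0049 = 0.5298
Σp_2ᵢ² = 0.43² + 0.02² + 0.30² + 0.25² = 0.1849 + 0.0004 + 0.0900 + 0.0625 = 0.3378
O = 0.3806 / √(0.5298 × 0.3378) = 0.3806 / 0.423044 = 0.89967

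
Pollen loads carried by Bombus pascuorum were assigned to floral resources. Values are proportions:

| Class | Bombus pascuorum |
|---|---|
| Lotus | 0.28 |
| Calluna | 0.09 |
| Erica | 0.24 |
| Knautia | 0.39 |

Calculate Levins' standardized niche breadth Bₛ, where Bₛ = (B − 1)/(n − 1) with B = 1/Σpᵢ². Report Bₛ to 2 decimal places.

0.79

Σpᵢ² = 0.28² + 0.09² + 0.24² + 0.39² = 0.0784 + 0.0081 + 0.0576 + 0.1521 = 0.2962
B = 1 / 0.2962 = 3.3761
Bₛ = (B − 1)/(n − 1) = (3.3761 − 1)/(4 − 1) = 2.3761/3 = 0.7920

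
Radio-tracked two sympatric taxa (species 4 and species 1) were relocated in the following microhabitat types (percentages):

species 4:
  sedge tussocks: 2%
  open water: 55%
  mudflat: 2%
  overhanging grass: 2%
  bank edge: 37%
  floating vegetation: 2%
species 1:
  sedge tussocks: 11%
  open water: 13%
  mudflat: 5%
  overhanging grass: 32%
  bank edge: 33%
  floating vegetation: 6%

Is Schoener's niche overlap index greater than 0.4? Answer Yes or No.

Yes

Convert percentages to proportions (divide by 100).
Σ|p₁ᵢ − p₂ᵢ| = 0.09 + 0.42 + 0.03 + 0.30 + 0.04 + 0.04 = 0.92
D = 1 − ½ × 0.92 = 1 − 0.460 = 0.5400
D = 0.5400 > 0.4 → Yes.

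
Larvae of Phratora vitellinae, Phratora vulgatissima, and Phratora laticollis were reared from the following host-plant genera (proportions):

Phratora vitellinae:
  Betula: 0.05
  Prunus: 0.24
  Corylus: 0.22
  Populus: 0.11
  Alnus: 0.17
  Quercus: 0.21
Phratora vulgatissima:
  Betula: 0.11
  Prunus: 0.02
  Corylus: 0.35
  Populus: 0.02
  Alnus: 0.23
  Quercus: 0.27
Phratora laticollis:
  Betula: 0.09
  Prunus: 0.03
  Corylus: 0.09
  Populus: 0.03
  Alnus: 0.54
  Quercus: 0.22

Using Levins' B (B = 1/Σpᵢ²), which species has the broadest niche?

Phratora vitellinae

Σp_viteᵢ² = 0.05² + 0.24² + 0.22² + 0.11² + 0.17² + 0.21² = 0.0025 + 0.0576 + 0.0484 + 0.0121 + 0.0289 + 0.0441 = 0.1936
B_vite = 1 / 0.1936 = 5.1653
Σp_vulgᵢ² = 0.11² + 0.02² + 0.35² + 0.02² + 0.23² + 0.27² = 0.0121 + 0.0004 + 0.1225 + 0.0004 + 0.0529 + 0.0729 = 0.2612
B_vulg = 1 / 0.2612 = 3.8285
Σp_latiᵢ² = 0.09² + 0.03² + 0.09² + 0.03² + 0.54² + 0.22² = 0.0081 + 0.0009 + 0.0081 + 0.0009 + 0.2916 + 0.0484 = 0.3580
B_lati = 1 / 0.3580 = 2.7933
Highest B → broadest niche (most generalist): Phratora vitellinae (B = 5.17).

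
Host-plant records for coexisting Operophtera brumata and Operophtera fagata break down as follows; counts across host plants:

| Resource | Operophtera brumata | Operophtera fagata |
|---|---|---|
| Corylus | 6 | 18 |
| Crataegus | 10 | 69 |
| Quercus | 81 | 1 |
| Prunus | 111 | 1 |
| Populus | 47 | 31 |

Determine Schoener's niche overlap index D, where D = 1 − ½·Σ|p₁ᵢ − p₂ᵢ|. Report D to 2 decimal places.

Proportions for Operophtera brumata (n=255): 6/255=0.0235, 10/255=0.0392, 81/255=0.3176, 111/255=0.4353, 47/255=0.1843
Proportions for Operophtera fagata (n=120): 18/120=0.1500, 69/120=0.5750, 1/120=0.0083, 1/120=0.0083, 31/120=0.2583
Σ|p₁ᵢ − p₂ᵢ| = 0.1265 + 0.5358 + 0.3093 + 0.4270 + 0.0740 = 1.4726
D = 1 − ½ × 1.4726 = 1 − 0.73630 = 0.26370

0.26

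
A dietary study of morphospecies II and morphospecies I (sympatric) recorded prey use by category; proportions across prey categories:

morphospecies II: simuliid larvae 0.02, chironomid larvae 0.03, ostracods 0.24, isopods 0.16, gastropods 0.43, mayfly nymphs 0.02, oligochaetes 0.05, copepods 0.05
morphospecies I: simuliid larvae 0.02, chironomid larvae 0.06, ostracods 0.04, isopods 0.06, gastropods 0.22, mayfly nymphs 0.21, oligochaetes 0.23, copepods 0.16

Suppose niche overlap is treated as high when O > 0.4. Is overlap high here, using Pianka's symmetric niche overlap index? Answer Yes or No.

Yes

Σ p₁ᵢp₂ᵢ = 0.0004 + 0.0018 + 0.0096 + 0.0096 + 0.0946 + 0.0042 + 0.0115 + 0.0080 = 0.1397
Σp_1ᵢ² = 0.02² + 0.03² + 0.24² + 0.16² + 0.43² + 0.02² + 0.05² + 0.05² = 0.0004 + 0.0009 + 0.0576 + 0.0256 + 0.1849 + 0.0004 + 0.0025 + 0.0025 = 0.2748
Σp_2ᵢ² = 0.02² + 0.06² + 0.04² + 0.06² + 0.22² + 0.21² + 0.23² + 0.16² = 0.0004 + 0.0036 + 0.0016 + 0.0036 + 0.0484 + 0.0441 + 0.0529 + 0.0256 = 0.1802
O = 0.1397 / √(0.2748 × 0.1802) = 0.1397 / 0.22253 = 0.6278
O = 0.6278 > 0.4 → Yes.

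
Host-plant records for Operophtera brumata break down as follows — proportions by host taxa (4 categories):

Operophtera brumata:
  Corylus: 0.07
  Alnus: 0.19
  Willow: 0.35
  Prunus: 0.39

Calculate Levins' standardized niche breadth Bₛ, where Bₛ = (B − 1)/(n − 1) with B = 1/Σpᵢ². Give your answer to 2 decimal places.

0.72

Σpᵢ² = 0.07² + 0.19² + 0.35² + 0.39² = 0.0049 + 0.0361 + 0.1225 + 0.1521 = 0.3156
B = 1 / 0.3156 = 3.1686
Bₛ = (B − 1)/(n − 1) = (3.1686 − 1)/(4 − 1) = 2.1686/3 = 0.7229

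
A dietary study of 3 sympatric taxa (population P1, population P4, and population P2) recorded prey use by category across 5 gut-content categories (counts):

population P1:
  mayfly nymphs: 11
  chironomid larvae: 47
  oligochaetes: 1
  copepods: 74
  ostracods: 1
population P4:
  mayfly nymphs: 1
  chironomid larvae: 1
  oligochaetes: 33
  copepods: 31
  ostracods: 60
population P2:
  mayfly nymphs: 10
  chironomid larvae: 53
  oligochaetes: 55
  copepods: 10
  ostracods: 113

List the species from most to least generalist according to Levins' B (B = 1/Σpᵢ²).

Proportions for population P1 (n=134): 11/134=0.0821, 47/134=0.3507, 1/134=0.0075, 74/134=0.5522, 1/134=0.0075
Proportions for population P4 (n=126): 1/126=0.0079, 1/126=0.0079, 33/126=0.2619, 31/126=0.2460, 60/126=0.4762
Proportions for population P2 (n=241): 10/241=0.0415, 53/241=0.2199, 55/241=0.2282, 10/241=0.0415, 113/241=0.4689
Σp_P1ᵢ² = 0.0821² + 0.3507² + 0.0075² + 0.5522² + 0.0075² = 0.006740 + 0.122990 + 0.000056 + 0.304925 + 0.000056 = 0.434767
B_P1 = 1 / 0.434767 = 2.3001
Σp_P4ᵢ² = 0.0079² + 0.0079² + 0.2619² + 0.2460² + 0.4762² = 0.000062 + 0.000062 + 0.068592 + 0.060516 + 0.226766 = 0.355998
B_P4 = 1 / 0.355998 = 2.8090
Σp_P2ᵢ² = 0.0415² + 0.2199² + 0.2282² + 0.0415² + 0.4689² = 0.001722 + 0.048356 + 0.052075 + 0.001722 + 0.219867 = 0.323742
B_P2 = 1 / 0.323742 = 3.0889
Ranking by B (broadest → narrowest): population P2 (3.09) > population P4 (2.81) > population P1 (2.30)

population P2 > population P4 > population P1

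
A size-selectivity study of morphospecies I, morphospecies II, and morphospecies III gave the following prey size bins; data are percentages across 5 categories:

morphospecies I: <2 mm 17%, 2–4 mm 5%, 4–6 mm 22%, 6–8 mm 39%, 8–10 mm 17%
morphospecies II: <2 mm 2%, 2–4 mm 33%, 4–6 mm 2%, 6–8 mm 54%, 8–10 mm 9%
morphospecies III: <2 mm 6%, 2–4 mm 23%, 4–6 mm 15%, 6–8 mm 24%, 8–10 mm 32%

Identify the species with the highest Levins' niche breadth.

Convert percentages to proportions (divide by 100).
Σp_Iᵢ² = 0.17² + 0.05² + 0.22² + 0.39² + 0.17² = 0.0289 + 0.0025 + 0.0484 + 0.1521 + 0.0289 = 0.2608
B_I = 1 / 0.2608 = 3.8344
Σp_IIᵢ² = 0.02² + 0.33² + 0.02² + 0.54² + 0.09² = 0.0004 + 0.1089 + 0.0004 + 0.2916 + 0.0081 = 0.4094
B_II = 1 / 0.4094 = 2.4426
Σp_IIIᵢ² = 0.06² + 0.23² + 0.15² + 0.24² + 0.32² = 0.0036 + 0.0529 + 0.0225 + 0.0576 + 0.1024 = 0.2390
B_III = 1 / 0.2390 = 4.1841
Highest B → broadest niche (most generalist): morphospecies III (B = 4.18).

morphospecies III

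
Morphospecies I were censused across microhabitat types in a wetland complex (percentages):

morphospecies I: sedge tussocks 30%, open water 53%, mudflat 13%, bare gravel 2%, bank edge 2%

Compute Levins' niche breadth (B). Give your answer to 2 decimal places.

2.57

Convert percentages to proportions (divide by 100).
Σpᵢ² = 0.30² + 0.53² + 0.13² + 0.02² + 0.02² = 0.0900 + 0.2809 + 0.0169 + 0.0004 + 0.0004 = 0.3886
B = 1 / 0.3886 = 2.5733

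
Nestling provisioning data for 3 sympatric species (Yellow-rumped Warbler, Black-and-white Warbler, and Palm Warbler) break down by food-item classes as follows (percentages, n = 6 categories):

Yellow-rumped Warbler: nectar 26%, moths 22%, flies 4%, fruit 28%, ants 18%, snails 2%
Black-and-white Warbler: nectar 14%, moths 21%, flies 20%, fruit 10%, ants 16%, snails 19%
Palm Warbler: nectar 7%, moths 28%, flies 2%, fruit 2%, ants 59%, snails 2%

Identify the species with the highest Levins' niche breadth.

Black-and-white Warbler

Convert percentages to proportions (divide by 100).
Σp_Yellᵢ² = 0.26² + 0.22² + 0.04² + 0.28² + 0.18² + 0.02² = 0.0676 + 0.0484 + 0.0016 + 0.0784 + 0.0324 + 0.0004 = 0.2288
B_Yell = 1 / 0.2288 = 4.3706
Σp_Blacᵢ² = 0.14² + 0.21² + 0.20² + 0.10² + 0.16² + 0.19² = 0.0196 + 0.0441 + 0.0400 + 0.0100 + 0.0256 + 0.0361 = 0.1754
B_Blac = 1 / 0.1754 = 5.7013
Σp_Palmᵢ² = 0.07² + 0.28² + 0.02² + 0.02² + 0.59² + 0.02² = 0.0049 + 0.0784 + 0.0004 + 0.0004 + 0.3481 + 0.0004 = 0.4326
B_Palm = 1 / 0.4326 = 2.3116
Highest B → broadest niche (most generalist): Black-and-white Warbler (B = 5.70).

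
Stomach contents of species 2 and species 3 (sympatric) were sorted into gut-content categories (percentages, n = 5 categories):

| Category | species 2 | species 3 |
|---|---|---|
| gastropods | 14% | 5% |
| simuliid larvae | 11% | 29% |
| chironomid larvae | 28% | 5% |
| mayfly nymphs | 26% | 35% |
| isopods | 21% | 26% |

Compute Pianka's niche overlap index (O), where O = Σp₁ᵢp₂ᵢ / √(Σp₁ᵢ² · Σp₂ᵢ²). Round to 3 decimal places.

0.798

Convert percentages to proportions (divide by 100).
Σ p₁ᵢp₂ᵢ = 0.0070 + 0.0319 + 0.0140 + 0.0910 + 0.0546 = 0.1985
Σp_1ᵢ² = 0.14² + 0.11² + 0.28² + 0.26² + 0.21² = 0.0196 + 0.0121 + 0.0784 + 0.0676 + 0.0441 = 0.2218
Σp_2ᵢ² = 0.05² + 0.29² + 0.05² + 0.35² + 0.26² = 0.0025 + 0.0841 + 0.0025 + 0.1225 + 0.0676 = 0.2792
O = 0.1985 / √(0.2218 × 0.2792) = 0.1985 / 0.248850 = 0.79767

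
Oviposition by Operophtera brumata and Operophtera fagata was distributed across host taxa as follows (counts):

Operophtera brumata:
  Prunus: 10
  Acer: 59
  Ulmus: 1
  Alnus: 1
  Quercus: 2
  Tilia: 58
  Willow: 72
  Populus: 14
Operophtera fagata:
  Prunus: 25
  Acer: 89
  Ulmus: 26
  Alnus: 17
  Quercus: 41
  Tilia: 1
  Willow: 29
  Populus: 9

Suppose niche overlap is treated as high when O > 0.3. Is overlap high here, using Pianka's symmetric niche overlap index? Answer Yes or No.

Proportions for Operophtera brumata (n=217): 10/217=0.0461, 59/217=0.2719, 1/217=0.0046, 1/217=0.0046, 2/217=0.0092, 58/217=0.2673, 72/217=0.3318, 14/217=0.0645
Proportions for Operophtera fagata (n=237): 25/237=0.1055, 89/237=0.3755, 26/237=0.1097, 17/237=0.0717, 41/237=0.1730, 1/237=0.0042, 29/237=0.1224, 9/237=0.0380
Σ p₁ᵢp₂ᵢ = 0.004864 + 0.102098 + 0.000505 + 0.000330 + 0.001592 + 0.001123 + 0.040612 + 0.002451 = 0.153575
Σp_1ᵢ² = 0.0461² + 0.2719² + 0.0046² + 0.0046² + 0.0092² + 0.2673² + 0.3318² + 0.0645² = 0.002125 + 0.073930 + 0.000021 + 0.000021 + 0.000085 + 0.071449 + 0.110091 + 0.004160 = 0.261882
Σp_2ᵢ² = 0.1055² + 0.3755² + 0.1097² + 0.0717² + 0.1730² + 0.0042² + 0.1224² + 0.0380² = 0.011130 + 0.141000 + 0.012034 + 0.005141 + 0.029929 + 0.000018 + 0.014982 + 0.001444 = 0.215678
O = 0.153575 / √(0.261882 × 0.215678) = 0.153575 / 0.2376598 = 0.6462
O = 0.6462 > 0.3 → Yes.

Yes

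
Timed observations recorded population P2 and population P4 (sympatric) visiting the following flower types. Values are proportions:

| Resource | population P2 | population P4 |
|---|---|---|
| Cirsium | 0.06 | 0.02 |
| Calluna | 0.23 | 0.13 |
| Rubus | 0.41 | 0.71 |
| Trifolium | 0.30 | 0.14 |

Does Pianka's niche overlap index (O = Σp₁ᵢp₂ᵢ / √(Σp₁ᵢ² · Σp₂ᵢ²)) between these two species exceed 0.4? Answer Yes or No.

Σ p₁ᵢp₂ᵢ = 0.0012 + 0.0299 + 0.2911 + 0.0420 = 0.3642
Σp_1ᵢ² = 0.06² + 0.23² + 0.41² + 0.30² = 0.0036 + 0.0529 + 0.1681 + 0.0900 = 0.3146
Σp_2ᵢ² = 0.02² + 0.13² + 0.71² + 0.14² = 0.0004 + 0.0169 + 0.5041 + 0.0196 = 0.5410
O = 0.3642 / √(0.3146 × 0.5410) = 0.3642 / 0.41255 = 0.8828
O = 0.8828 > 0.4 → Yes.

Yes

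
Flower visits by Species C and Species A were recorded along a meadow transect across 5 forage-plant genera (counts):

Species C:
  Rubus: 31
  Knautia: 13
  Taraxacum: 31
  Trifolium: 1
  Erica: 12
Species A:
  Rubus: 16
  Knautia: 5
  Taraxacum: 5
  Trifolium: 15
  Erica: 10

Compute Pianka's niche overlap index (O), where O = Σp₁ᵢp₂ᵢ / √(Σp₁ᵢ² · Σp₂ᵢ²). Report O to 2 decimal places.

Proportions for Species C (n=88): 31/88=0.3523, 13/88=0.1477, 31/88=0.3523, 1/88=0.0114, 12/88=0.1364
Proportions for Species A (n=51): 16/51=0.3137, 5/51=0.0980, 5/51=0.0980, 15/51=0.2941, 10/51=0.1961
Σ p₁ᵢp₂ᵢ = 0.110517 + 0.014475 + 0.034525 + 0.003353 + 0.026748 = 0.189618
Σp_1ᵢ² = 0.3523² + 0.1477² + 0.3523² + 0.0114² + 0.1364² = 0.124115 + 0.021815 + 0.124115 + 0.000130 + 0.018605 = 0.288780
Σp_2ᵢ² = 0.3137² + 0.0980² + 0.0980² + 0.2941² + 0.1961² = 0.098408 + 0.009604 + 0.009604 + 0.086495 + 0.038455 = 0.242566
O = 0.189618 / √(0.288780 × 0.242566) = 0.189618 / 0.2646662 = 0.7164

0.72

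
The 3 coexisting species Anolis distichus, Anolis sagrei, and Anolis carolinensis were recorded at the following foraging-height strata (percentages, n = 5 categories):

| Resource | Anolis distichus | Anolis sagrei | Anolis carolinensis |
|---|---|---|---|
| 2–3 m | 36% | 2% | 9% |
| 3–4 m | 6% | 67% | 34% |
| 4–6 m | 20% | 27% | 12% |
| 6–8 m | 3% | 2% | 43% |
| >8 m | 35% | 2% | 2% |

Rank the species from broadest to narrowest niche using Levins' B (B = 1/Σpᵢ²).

Anolis distichus > Anolis carolinensis > Anolis sagrei

Convert percentages to proportions (divide by 100).
Σp_distᵢ² = 0.36² + 0.06² + 0.20² + 0.03² + 0.35² = 0.1296 + 0.0036 + 0.0400 + 0.0009 + 0.1225 = 0.2966
B_dist = 1 / 0.2966 = 3.3715
Σp_sagrᵢ² = 0.02² + 0.67² + 0.27² + 0.02² + 0.02² = 0.0004 + 0.4489 + 0.0729 + 0.0004 + 0.0004 = 0.5230
B_sagr = 1 / 0.5230 = 1.9120
Σp_caroᵢ² = 0.09² + 0.34² + 0.12² + 0.43² + 0.02² = 0.0081 + 0.1156 + 0.0144 + 0.1849 + 0.0004 = 0.3234
B_caro = 1 / 0.3234 = 3.0921
Ranking by B (broadest → narrowest): Anolis distichus (3.37) > Anolis carolinensis (3.09) > Anolis sagrei (1.91)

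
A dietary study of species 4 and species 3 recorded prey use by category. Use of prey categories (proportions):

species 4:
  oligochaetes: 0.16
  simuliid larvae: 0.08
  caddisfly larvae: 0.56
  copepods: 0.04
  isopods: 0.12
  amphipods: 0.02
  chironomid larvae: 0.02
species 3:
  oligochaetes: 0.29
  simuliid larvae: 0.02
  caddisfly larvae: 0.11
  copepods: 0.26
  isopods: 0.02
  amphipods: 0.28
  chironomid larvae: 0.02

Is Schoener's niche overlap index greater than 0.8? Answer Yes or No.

Σ|p₁ᵢ − p₂ᵢ| = 0.13 + 0.06 + 0.45 + 0.22 + 0.10 + 0.26 + 0.00 = 1.22
D = 1 − ½ × 1.22 = 1 − 0.610 = 0.3900
D = 0.3900 < 0.8 → No.

No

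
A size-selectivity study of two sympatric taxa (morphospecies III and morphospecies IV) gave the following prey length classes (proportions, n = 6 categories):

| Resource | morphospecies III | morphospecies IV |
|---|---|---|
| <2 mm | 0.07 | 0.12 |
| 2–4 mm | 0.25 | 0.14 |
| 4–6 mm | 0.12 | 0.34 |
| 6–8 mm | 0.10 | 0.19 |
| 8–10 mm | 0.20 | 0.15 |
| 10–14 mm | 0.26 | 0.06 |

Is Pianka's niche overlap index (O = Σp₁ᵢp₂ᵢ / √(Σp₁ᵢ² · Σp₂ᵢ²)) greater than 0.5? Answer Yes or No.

Σ p₁ᵢp₂ᵢ = 0.0084 + 0.0350 + 0.0408 + 0.0190 + 0.0300 + 0.0156 = 0.1488
Σp_1ᵢ² = 0.07² + 0.25² + 0.12² + 0.10² + 0.20² + 0.26² = 0.0049 + 0.0625 + 0.0144 + 0.0100 + 0.0400 + 0.0676 = 0.1994
Σp_2ᵢ² = 0.12² + 0.14² + 0.34² + 0.19² + 0.15² + 0.06² = 0.0144 + 0.0196 + 0.1156 + 0.0361 + 0.0225 + 0.0036 = 0.2118
O = 0.1488 / √(0.1994 × 0.2118) = 0.1488 / 0.20551 = 0.7241
O = 0.7241 > 0.5 → Yes.

Yes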